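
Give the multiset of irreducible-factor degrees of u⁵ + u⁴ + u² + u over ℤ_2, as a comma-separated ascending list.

1, 1, 1, 2

Write f(u) = u⁵ + u⁴ + u² + u.
Roots in ℤ_2: f(0) = 0 → root; f(1) = 0 → root.
Linear factors from roots: (u), (u + 1).
Complete factorization: f(u) = (u)·(u + 1)^2·(u² + u + 1).
Factor degrees with multiplicity: 1 + 1 + 1 + 2 = 5.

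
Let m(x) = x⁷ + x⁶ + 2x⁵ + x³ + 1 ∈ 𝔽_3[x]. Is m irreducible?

No

Check for roots in 𝔽_3: m(0) = 1; m(1) = 0 → root; m(2) = 1.
m(1) = 0, so (x − 1) divides m(x); m is reducible.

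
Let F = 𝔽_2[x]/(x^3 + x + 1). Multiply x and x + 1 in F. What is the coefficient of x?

Multiply in 𝔽_2[x]: (x)·(x + 1) = x^2 + x.
Reduced: x^2 + x.

1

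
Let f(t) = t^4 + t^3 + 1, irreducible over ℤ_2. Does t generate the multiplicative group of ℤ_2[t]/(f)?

Yes

|GF(2^4)^×| = 2^4 − 1 = 15. Prime factorization: 15 = 3·5.
f is primitive ⇔ t has order 15 in GF(2)[t]/(f), i.e. t^(15/q) ≠ 1 for each prime q | 15.
t^(5) mod f = t^3 + t + 1.
t^(3) mod f = t^3.
None equal 1, so t has full order 15; f is primitive.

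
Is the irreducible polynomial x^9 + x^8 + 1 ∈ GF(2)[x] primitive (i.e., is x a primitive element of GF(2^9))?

No

Write f(x) = x^9 + x^8 + 1.
|GF(2^9)^×| = 2^9 − 1 = 511. Prime factorization: 511 = 7·73.
f is primitive ⇔ x has order 511 in GF(2)[x]/(f), i.e. x^(511/q) ≠ 1 for each prime q | 511.
x^(73) mod f = 1
x^(7) mod f = x^7.
Since x^(73) = 1, the order of x divides 73 < 511; not primitive.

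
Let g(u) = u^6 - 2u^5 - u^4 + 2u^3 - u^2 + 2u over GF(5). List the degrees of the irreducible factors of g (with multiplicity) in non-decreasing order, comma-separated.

Roots in GF(5): g(0) = 0 → root; g(1) = 1; g(2) = 0 → root; g(3) = 3; g(4) = 2.
Linear factors from roots: (u), (u - 2).
Complete factorization: g(u) = (u)·(u - 2)·(u^2 + 2)^2.
Factor degrees with multiplicity: 1 + 1 + 2 + 2 = 6.

1, 1, 2, 2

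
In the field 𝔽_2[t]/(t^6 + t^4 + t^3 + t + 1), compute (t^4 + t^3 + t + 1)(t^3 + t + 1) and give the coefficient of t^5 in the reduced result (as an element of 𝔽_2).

0

Multiply in 𝔽_2[t]: (t^4 + t^3 + t + 1)·(t^3 + t + 1) = t^7 + t^6 + t^5 + t^4 + t^2 + 1.
Reduce using t^6 ≡ t^4 + t^3 + t + 1 (mod t^6 + t^4 + t^3 + t + 1).
Reduced: t^4 + t^3.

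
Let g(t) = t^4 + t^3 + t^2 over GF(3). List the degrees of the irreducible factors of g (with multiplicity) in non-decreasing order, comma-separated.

1, 1, 1, 1

Roots in GF(3): g(0) = 0 → root; g(1) = 0 → root; g(2) = 1.
Linear factors from roots: (t), (t + 2).
Complete factorization: g(t) = (t)^2·(t + 2)^2.
Factor degrees with multiplicity: 1 + 1 + 1 + 1 = 4.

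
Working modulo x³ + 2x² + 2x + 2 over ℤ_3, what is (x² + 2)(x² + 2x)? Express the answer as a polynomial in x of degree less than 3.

Multiply in ℤ_3[x]: (x² + 2)·(x² + 2x) = x⁴ + 2x³ + 2x² + x.
Reduce using x³ ≡ x² + x + 1 (mod x³ + 2x² + 2x + 2).
Reduced: 2x.

2x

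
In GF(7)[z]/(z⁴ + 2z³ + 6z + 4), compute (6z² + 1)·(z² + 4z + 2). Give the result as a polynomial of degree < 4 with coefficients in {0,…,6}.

5z^3 + 6z^2 + 3z + 6

Multiply in GF(7)[z]: (6z² + 1)·(z² + 4z + 2) = 6z⁴ + 3z³ + 6z² + 4z + 2.
Reduce using z⁴ ≡ 5z³ + z + 3 (mod z⁴ + 2z³ + 6z + 4).
Reduced: 5z³ + 6z² + 3z + 6.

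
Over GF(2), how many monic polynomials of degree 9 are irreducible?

By the necklace-counting formula, N_2(9) = (1/9) Σ_{d|9} μ(9/d)·2^d.
Divisors of 9: 1, 3, 9; μ(9/d) for each: 0, -1, 1.
Σ = − 2^3 + 2^9 = 504.
N = 504/9 = 56.

56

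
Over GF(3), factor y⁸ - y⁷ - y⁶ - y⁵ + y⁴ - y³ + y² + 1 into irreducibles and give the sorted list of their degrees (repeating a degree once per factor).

Write g(y) = y⁸ - y⁷ - y⁶ - y⁵ + y⁴ - y³ + y² + 1.
Roots in GF(3): g(0) = 1; g(1) = 0 → root; g(2) = 0 → root.
Linear factors from roots: (y - 1), (y + 1).
Complete factorization: g(y) = (y + 1)·(y - 1)·(y² - y - 1)·(y⁴ + y² - y + 1).
Factor degrees with multiplicity: 1 + 1 + 2 + 4 = 8.

1, 1, 2, 4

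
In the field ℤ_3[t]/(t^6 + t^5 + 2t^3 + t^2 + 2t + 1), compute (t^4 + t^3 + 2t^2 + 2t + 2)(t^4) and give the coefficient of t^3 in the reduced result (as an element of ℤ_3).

0

Multiply in ℤ_3[t]: (t^4 + t^3 + 2t^2 + 2t + 2)·(t^4) = t^8 + t^7 + 2t^6 + 2t^5 + 2t^4.
Reduce using t^6 ≡ 2t^5 + t^3 + 2t^2 + t + 2 (mod t^6 + t^5 + 2t^3 + t^2 + 2t + 1).
Reduced: t^5 + t^4 + 2t + 1.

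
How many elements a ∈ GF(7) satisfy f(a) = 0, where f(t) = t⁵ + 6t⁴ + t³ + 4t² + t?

4

Evaluate at each of the 7 elements of GF(7):
f(0) = 0 → root; f(1) = 6; f(2) = 0 → root; f(3) = 4; f(4) = 4; f(5) = 0 → root; f(6) = 0 → root.
Roots: {0, 2, 5, 6}.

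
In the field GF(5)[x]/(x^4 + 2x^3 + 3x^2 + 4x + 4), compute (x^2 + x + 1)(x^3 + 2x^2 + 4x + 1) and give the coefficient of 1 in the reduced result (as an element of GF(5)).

Multiply in GF(5)[x]: (x^2 + x + 1)·(x^3 + 2x^2 + 4x + 1) = x^5 + 3x^4 + 2x^3 + 2x^2 + 1.
Reduce using x^4 ≡ 3x^3 + 2x^2 + x + 1 (mod x^4 + 2x^3 + 3x^2 + 4x + 4).
Reduced: 2x^3 + 2x + 2.

2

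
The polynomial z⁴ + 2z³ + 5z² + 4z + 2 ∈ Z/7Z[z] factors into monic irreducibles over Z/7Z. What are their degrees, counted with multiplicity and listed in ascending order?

Write g(z) = z⁴ + 2z³ + 5z² + 4z + 2.
Linear factors from roots: (z + 6), (z + 2).
Complete factorization: g(z) = (z + 2)·(z + 6)·(z² + z + 6).
Factor degrees with multiplicity: 1 + 1 + 2 = 4.

1, 1, 2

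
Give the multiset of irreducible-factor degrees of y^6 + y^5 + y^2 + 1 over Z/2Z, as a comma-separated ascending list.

1, 2, 3

Write g(y) = y^6 + y^5 + y^2 + 1.
Roots in Z/2Z: g(0) = 1; g(1) = 0 → root.
Linear factors from roots: (y + 1).
Complete factorization: g(y) = (y + 1)·(y^2 + y + 1)·(y^3 + y^2 + 1).
Factor degrees with multiplicity: 1 + 2 + 3 = 6.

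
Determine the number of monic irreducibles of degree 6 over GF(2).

Gauss's count: N_{2}(6) = (1/6) Σ_{d|6} μ(6/d)·2^d.
Divisors of 6: 1, 2, 3, 6; μ(6/d) for each: 1, -1, -1, 1.
Σ = 2^1 − 2^2 − 2^3 + 2^6 = 54.
N = 54/6 = 9.

9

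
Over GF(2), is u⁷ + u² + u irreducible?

Write g(u) = u⁷ + u² + u.
Check for roots in GF(2): g(0) = 0 → root; g(1) = 1.
g(0) = 0, so (u) divides g(u); g is reducible.

No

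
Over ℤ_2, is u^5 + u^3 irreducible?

No

Write P(u) = u^5 + u^3.
Check for roots in ℤ_2: P(0) = 0 → root; P(1) = 0 → root.
P(0) = 0, so (u) divides P(u); P is reducible.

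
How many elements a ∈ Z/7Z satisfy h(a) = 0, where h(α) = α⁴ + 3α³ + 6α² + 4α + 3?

1

Evaluate at each of the 7 elements of Z/7Z:
h(0) = 3; h(1) = 3; h(2) = 5; h(3) = 0 → root; h(4) = 3; h(5) = 4; h(6) = 3.
Roots: {3}.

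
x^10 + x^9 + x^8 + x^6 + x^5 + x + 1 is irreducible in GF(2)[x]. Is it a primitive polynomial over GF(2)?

Yes

Write f(x) = x^10 + x^9 + x^8 + x^6 + x^5 + x + 1.
|GF(2^10)^×| = 2^10 − 1 = 1023. Prime factorization: 1023 = 3·11·31.
f is primitive ⇔ x has order 1023 in GF(2)[x]/(f), i.e. x^(1023/q) ≠ 1 for each prime q | 1023.
x^(341) mod f = x^6 + x^5 + x^3 + 1.
x^(93) mod f = x^9 + x^8 + x^6 + x^4 + x^3 + x^2.
x^(33) mod f = x^2 + x.
None equal 1, so x has full order 1023; f is primitive.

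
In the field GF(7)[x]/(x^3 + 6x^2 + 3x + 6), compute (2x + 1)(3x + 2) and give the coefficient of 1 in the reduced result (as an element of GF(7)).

Multiply in GF(7)[x]: (2x + 1)·(3x + 2) = 6x^2 + 2.
Reduced: 6x^2 + 2.

2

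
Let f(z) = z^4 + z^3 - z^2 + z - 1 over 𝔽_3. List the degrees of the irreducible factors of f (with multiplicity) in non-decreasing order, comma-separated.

Roots in 𝔽_3: f(0) = 2; f(1) = 1; f(2) = 0 → root.
Linear factors from roots: (z + 1).
Complete factorization: f(z) = (z + 1)·(z^3 - z - 1).
Factor degrees with multiplicity: 1 + 3 = 4.

1, 3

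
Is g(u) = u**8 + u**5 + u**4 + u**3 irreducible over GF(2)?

No

Check for roots in GF(2): g(0) = 0 → root; g(1) = 0 → root.
g(0) = 0, so (u) divides g(u); g is reducible.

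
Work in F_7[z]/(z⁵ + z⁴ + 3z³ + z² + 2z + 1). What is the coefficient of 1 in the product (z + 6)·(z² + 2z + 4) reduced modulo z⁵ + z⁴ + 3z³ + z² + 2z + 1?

Multiply in F_7[z]: (z + 6)·(z² + 2z + 4) = z³ + z² + 2z + 3.
Reduced: z³ + z² + 2z + 3.

3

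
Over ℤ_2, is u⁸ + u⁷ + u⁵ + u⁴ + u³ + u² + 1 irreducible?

Yes

Write P(u) = u⁸ + u⁷ + u⁵ + u⁴ + u³ + u² + 1.
Check for roots in ℤ_2: P(0) = 1; P(1) = 1.
No roots, so no linear factors.
Monic irreducibles of degree 2 over GF(2): u² + u + 1.
None of them divide P (all give nonzero remainder).
Monic irreducibles of degree 3 over GF(2): u³ + u + 1, u³ + u² + 1.
None of them divide P (all give nonzero remainder).
Monic irreducibles of degree 4 over GF(2): u⁴ + u + 1, u⁴ + u³ + 1, u⁴ + u³ + u² + u + 1.
None of them divide P (all give nonzero remainder).
No irreducible factor of degree ≤ 4 exists, so P is irreducible over GF(2).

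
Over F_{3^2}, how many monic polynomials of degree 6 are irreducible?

The number of monic irreducibles of degree 6 over GF(9) is (1/6)·Σ_{d∣6} μ(6/d) 9^d.
Divisors of 6: 1, 2, 3, 6; μ(6/d) for each: 1, -1, -1, 1.
Σ = 9^1 − 9^2 − 9^3 + 9^6 = 530640.
N = 530640/6 = 88440.

88440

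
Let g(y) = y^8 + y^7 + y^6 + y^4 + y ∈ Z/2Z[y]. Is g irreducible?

Check for roots in Z/2Z: g(0) = 0 → root; g(1) = 1.
g(0) = 0, so (y) divides g(y); g is reducible.

No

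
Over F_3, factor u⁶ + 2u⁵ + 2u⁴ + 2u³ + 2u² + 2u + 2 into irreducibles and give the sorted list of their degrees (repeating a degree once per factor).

Write h(u) = u⁶ + 2u⁵ + 2u⁴ + 2u³ + 2u² + 2u + 2.
Roots in F_3: h(0) = 2; h(1) = 1; h(2) = 1.
Complete factorization: h(u) = (u⁶ + 2u⁵ + 2u⁴ + 2u³ + 2u² + 2u + 2).
Factor degrees with multiplicity: 6 = 6.

6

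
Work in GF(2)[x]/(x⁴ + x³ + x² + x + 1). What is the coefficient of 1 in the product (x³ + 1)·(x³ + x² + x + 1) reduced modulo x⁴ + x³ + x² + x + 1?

Multiply in GF(2)[x]: (x³ + 1)·(x³ + x² + x + 1) = x⁶ + x⁵ + x⁴ + x² + x + 1.
Reduce using x⁴ ≡ x³ + x² + x + 1 (mod x⁴ + x³ + x² + x + 1).
Reduced: x³ + x + 1.

1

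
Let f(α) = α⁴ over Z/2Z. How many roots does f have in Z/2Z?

1

Evaluate at each of the 2 elements of Z/2Z:
f(0) = 0 → root; f(1) = 1.
Roots: {0}.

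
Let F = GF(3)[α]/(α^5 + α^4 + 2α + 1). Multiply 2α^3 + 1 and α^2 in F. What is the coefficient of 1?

1

Multiply in GF(3)[α]: (2α^3 + 1)·(α^2) = 2α^5 + α^2.
Reduce using α^5 ≡ 2α^4 + α + 2 (mod α^5 + α^4 + 2α + 1).
Reduced: α^4 + α^2 + 2α + 1.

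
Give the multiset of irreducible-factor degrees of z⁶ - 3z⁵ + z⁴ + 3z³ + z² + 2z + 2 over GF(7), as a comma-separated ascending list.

1, 1, 1, 3

Write f(z) = z⁶ - 3z⁵ + z⁴ + 3z³ + z² + 2z + 2.
Linear factors from roots: (z - 1), (z + 3), (z + 2).
Complete factorization: f(z) = (z + 2)·(z + 3)·(z - 1)·(z³ + 2).
Factor degrees with multiplicity: 1 + 1 + 1 + 3 = 6.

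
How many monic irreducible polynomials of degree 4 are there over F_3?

18

Gauss's count: N_{3}(4) = (1/4) Σ_{d|4} μ(4/d)·3^d.
Divisors of 4: 1, 2, 4; μ(4/d) for each: 0, -1, 1.
Σ = − 3^2 + 3^4 = 72.
N = 72/4 = 18.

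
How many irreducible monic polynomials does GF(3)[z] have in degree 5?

By the necklace-counting formula, N_3(5) = (1/5) Σ_{d|5} μ(5/d)·3^d.
Divisors of 5: 1, 5; μ(5/d) for each: -1, 1.
Σ = − 3^1 + 3^5 = 240.
N = 240/5 = 48.

48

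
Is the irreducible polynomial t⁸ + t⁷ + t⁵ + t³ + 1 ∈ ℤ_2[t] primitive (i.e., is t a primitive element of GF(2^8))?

Write f(t) = t⁸ + t⁷ + t⁵ + t³ + 1.
|GF(2^8)^×| = 2^8 − 1 = 255. Prime factorization: 255 = 3·5·17.
f is primitive ⇔ t has order 255 in GF(2)[t]/(f), i.e. t^(255/q) ≠ 1 for each prime q | 255.
t^(85) mod f = t⁷ + t⁶ + t² + t.
t^(51) mod f = t⁷ + t⁶ + t⁴ + t³ + t².
t^(15) mod f = t³ + t².
None equal 1, so t has full order 255; f is primitive.

Yes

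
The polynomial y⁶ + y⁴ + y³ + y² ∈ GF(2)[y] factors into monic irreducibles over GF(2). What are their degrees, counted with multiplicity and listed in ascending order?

Write h(y) = y⁶ + y⁴ + y³ + y².
Roots in GF(2): h(0) = 0 → root; h(1) = 0 → root.
Linear factors from roots: (y), (y + 1).
Complete factorization: h(y) = (y + 1)·(y)^2·(y³ + y² + 1).
Factor degrees with multiplicity: 1 + 1 + 1 + 3 = 6.

1, 1, 1, 3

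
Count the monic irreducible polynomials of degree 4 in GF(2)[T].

By the necklace-counting formula, N_2(4) = (1/4) Σ_{d|4} μ(4/d)·2^d.
Divisors of 4: 1, 2, 4; μ(4/d) for each: 0, -1, 1.
Σ = − 2^2 + 2^4 = 12.
N = 12/4 = 3.

3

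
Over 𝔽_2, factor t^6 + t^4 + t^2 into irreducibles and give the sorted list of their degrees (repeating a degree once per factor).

Write g(t) = t^6 + t^4 + t^2.
Roots in 𝔽_2: g(0) = 0 → root; g(1) = 1.
Linear factors from roots: (t).
Complete factorization: g(t) = (t)^2·(t^2 + t + 1)^2.
Factor degrees with multiplicity: 1 + 1 + 2 + 2 = 6.

1, 1, 2, 2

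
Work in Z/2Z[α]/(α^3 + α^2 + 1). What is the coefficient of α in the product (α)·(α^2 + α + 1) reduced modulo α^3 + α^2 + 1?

1

Multiply in Z/2Z[α]: (α)·(α^2 + α + 1) = α^3 + α^2 + α.
Reduce using α^3 ≡ α^2 + 1 (mod α^3 + α^2 + 1).
Reduced: α + 1.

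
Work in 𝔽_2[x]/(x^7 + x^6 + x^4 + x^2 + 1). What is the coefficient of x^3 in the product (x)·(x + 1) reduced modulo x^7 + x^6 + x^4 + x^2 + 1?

Multiply in 𝔽_2[x]: (x)·(x + 1) = x^2 + x.
Reduced: x^2 + x.

0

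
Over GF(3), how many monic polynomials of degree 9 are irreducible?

Gauss's count: N_{3}(9) = (1/9) Σ_{d|9} μ(9/d)·3^d.
Divisors of 9: 1, 3, 9; μ(9/d) for each: 0, -1, 1.
Σ = − 3^3 + 3^9 = 19656.
N = 19656/9 = 2184.

2184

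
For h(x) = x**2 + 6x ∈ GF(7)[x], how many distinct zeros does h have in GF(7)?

2

Evaluate at each of the 7 elements of GF(7):
h(0) = 0 → root; h(1) = 0 → root; h(2) = 2; h(3) = 6; h(4) = 5; h(5) = 6; h(6) = 2.
Roots: {0, 1}.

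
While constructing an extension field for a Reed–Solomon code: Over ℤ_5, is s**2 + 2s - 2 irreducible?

Yes

Write m(s) = s**2 + 2s - 2.
Check for roots in ℤ_5: m(0) = 3; m(1) = 1; m(2) = 1; m(3) = 3; m(4) = 2.
No roots. A degree-2 polynomial over a field with no linear factor is irreducible.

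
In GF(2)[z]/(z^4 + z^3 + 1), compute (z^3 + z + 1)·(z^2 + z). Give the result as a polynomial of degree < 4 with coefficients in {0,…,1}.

z^3

Multiply in GF(2)[z]: (z^3 + z + 1)·(z^2 + z) = z^5 + z^4 + z^3 + z.
Reduce using z^4 ≡ z^3 + 1 (mod z^4 + z^3 + 1).
Reduced: z^3.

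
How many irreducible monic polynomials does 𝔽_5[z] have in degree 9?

The number of monic irreducibles of degree 9 over GF(5) is (1/9)·Σ_{d∣9} μ(9/d) 5^d.
Divisors of 9: 1, 3, 9; μ(9/d) for each: 0, -1, 1.
Σ = − 5^3 + 5^9 = 1953000.
N = 1953000/9 = 217000.

217000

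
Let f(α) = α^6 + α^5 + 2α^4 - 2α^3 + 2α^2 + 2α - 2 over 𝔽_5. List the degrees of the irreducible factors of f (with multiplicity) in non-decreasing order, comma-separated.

6

Roots in 𝔽_5: f(0) = 3; f(1) = 4; f(2) = 2; f(3) = 2; f(4) = 2.
Complete factorization: f(α) = (α^6 + α^5 + 2α^4 - 2α^3 + 2α^2 + 2α - 2).
Factor degrees with multiplicity: 6 = 6.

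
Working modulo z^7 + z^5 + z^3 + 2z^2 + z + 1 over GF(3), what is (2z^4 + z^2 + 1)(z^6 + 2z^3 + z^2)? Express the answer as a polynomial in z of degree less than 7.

Multiply in GF(3)[z]: (2z^4 + z^2 + 1)·(z^6 + 2z^3 + z^2) = 2z^10 + z^8 + z^7 + 2z^5 + z^4 + 2z^3 + z^2.
Reduce using z^7 ≡ 2z^5 + 2z^3 + z^2 + 2z + 2 (mod z^7 + z^5 + z^3 + 2z^2 + z + 1).
Reduced: 2z^6 + z^3 + 2.

2z^6 + z^3 + 2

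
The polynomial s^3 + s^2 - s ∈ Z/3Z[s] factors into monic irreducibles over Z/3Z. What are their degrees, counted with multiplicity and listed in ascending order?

1, 2

Write h(s) = s^3 + s^2 - s.
Roots in Z/3Z: h(0) = 0 → root; h(1) = 1; h(2) = 1.
Linear factors from roots: (s).
Complete factorization: h(s) = (s)·(s^2 + s - 1).
Factor degrees with multiplicity: 1 + 2 = 3.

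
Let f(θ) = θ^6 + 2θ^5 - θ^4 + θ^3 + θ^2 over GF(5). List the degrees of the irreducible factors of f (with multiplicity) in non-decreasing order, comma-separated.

Roots in GF(5): f(0) = 0 → root; f(1) = 4; f(2) = 4; f(3) = 0 → root; f(4) = 3.
Linear factors from roots: (θ), (θ + 2).
Complete factorization: f(θ) = (θ + 2)·(θ)^2·(θ^3 - θ - 2).
Factor degrees with multiplicity: 1 + 1 + 1 + 3 = 6.

1, 1, 1, 3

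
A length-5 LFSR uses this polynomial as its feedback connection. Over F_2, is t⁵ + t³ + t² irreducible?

No

Write h(t) = t⁵ + t³ + t².
Check for roots in F_2: h(0) = 0 → root; h(1) = 1.
h(0) = 0, so (t) divides h(t); h is reducible.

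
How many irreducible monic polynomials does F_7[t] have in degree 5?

Gauss's count: N_{7}(5) = (1/5) Σ_{d|5} μ(5/d)·7^d.
Divisors of 5: 1, 5; μ(5/d) for each: -1, 1.
Σ = − 7^1 + 7^5 = 16800.
N = 16800/5 = 3360.

3360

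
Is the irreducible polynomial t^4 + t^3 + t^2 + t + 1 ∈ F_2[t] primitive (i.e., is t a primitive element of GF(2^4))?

Write f(t) = t^4 + t^3 + t^2 + t + 1.
|GF(2^4)^×| = 2^4 − 1 = 15. Prime factorization: 15 = 3·5.
f is primitive ⇔ t has order 15 in GF(2)[t]/(f), i.e. t^(15/q) ≠ 1 for each prime q | 15.
t^(5) mod f = 1
t^(3) mod f = t^3.
Since t^(5) = 1, the order of t divides 5 < 15; not primitive.

No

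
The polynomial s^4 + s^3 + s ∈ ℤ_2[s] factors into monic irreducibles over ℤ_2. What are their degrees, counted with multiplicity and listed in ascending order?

1, 3

Write f(s) = s^4 + s^3 + s.
Roots in ℤ_2: f(0) = 0 → root; f(1) = 1.
Linear factors from roots: (s).
Complete factorization: f(s) = (s)·(s^3 + s^2 + 1).
Factor degrees with multiplicity: 1 + 3 = 4.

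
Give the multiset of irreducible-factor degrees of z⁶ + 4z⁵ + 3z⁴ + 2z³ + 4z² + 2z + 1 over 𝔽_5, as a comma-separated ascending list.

Write g(z) = z⁶ + 4z⁵ + 3z⁴ + 2z³ + 4z² + 2z + 1.
Roots in 𝔽_5: g(0) = 1; g(1) = 2; g(2) = 2; g(3) = 1; g(4) = 1.
Complete factorization: g(z) = (z⁶ + 4z⁵ + 3z⁴ + 2z³ + 4z² + 2z + 1).
Factor degrees with multiplicity: 6 = 6.

6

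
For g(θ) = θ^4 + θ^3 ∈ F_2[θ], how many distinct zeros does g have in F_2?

Evaluate at each of the 2 elements of F_2:
g(0) = 0 → root; g(1) = 0 → root.
Roots: {0, 1}.

2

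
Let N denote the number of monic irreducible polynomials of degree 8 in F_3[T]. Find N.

The number of monic irreducibles of degree 8 over GF(3) is (1/8)·Σ_{d∣8} μ(8/d) 3^d.
Divisors of 8: 1, 2, 4, 8; μ(8/d) for each: 0, 0, -1, 1.
Σ = − 3^4 + 3^8 = 6480.
N = 6480/8 = 810.

810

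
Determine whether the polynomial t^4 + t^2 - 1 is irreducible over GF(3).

Write f(t) = t^4 + t^2 - 1.
Check for roots in GF(3): f(0) = 2; f(1) = 1; f(2) = 1.
No roots, so no linear factors.
Monic irreducibles of degree 2 over GF(3): t^2 + 1, t^2 + t - 1, t^2 - t - 1.
None of them divide f (all give nonzero remainder).
No irreducible factor of degree ≤ 2 exists, so f is irreducible over GF(3).

Yes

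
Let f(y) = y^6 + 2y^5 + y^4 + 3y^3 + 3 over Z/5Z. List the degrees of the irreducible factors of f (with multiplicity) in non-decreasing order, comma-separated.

1, 1, 1, 3

Roots in Z/5Z: f(0) = 3; f(1) = 0 → root; f(2) = 1; f(3) = 0 → root; f(4) = 0 → root.
Linear factors from roots: (y + 4), (y + 2), (y + 1).
Complete factorization: f(y) = (y + 1)·(y + 2)·(y + 4)·(y^3 + 2y + 1).
Factor degrees with multiplicity: 1 + 1 + 1 + 3 = 6.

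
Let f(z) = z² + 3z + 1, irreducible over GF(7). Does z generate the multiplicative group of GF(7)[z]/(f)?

No

|GF(7^2)^×| = 7^2 − 1 = 48. Prime factorization: 48 = 2^4·3.
f is primitive ⇔ z has order 48 in GF(7)[z]/(f), i.e. z^(48/q) ≠ 1 for each prime q | 48.
z^(24) mod f = 1
z^(16) mod f = 1
Since z^(24) = 1, the order of z divides 24 < 48; not primitive.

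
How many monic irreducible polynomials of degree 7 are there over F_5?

11160

The number of monic irreducibles of degree 7 over GF(5) is (1/7)·Σ_{d∣7} μ(7/d) 5^d.
Divisors of 7: 1, 7; μ(7/d) for each: -1, 1.
Σ = − 5^1 + 5^7 = 78120.
N = 78120/7 = 11160.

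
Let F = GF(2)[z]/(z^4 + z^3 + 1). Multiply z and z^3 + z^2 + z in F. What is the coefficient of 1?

Multiply in GF(2)[z]: (z)·(z^3 + z^2 + z) = z^4 + z^3 + z^2.
Reduce using z^4 ≡ z^3 + 1 (mod z^4 + z^3 + 1).
Reduced: z^2 + 1.

1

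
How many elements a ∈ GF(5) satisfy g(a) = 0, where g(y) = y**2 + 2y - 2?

Evaluate at each of the 5 elements of GF(5):
g(0) = 3; g(1) = 1; g(2) = 1; g(3) = 3; g(4) = 2.
No element is a root.

0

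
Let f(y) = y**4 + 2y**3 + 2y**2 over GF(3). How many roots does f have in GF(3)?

Evaluate at each of the 3 elements of GF(3):
f(0) = 0 → root; f(1) = 2; f(2) = 1.
Roots: {0}.

1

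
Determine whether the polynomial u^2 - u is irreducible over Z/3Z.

No

Write P(u) = u^2 - u.
Check for roots in Z/3Z: P(0) = 0 → root; P(1) = 0 → root; P(2) = 2.
P(0) = 0, so (u) divides P(u); P is reducible.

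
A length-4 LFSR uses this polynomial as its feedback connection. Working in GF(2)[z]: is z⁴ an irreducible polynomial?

Write m(z) = z⁴.
Check for roots in GF(2): m(0) = 0 → root; m(1) = 1.
m(0) = 0, so (z) divides m(z); m is reducible.

No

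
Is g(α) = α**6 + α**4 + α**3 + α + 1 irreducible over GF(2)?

Yes

Check for roots in GF(2): g(0) = 1; g(1) = 1.
No roots, so no linear factors.
Monic irreducibles of degree 2 over GF(2): α**2 + α + 1.
None of them divide g (all give nonzero remainder).
Monic irreducibles of degree 3 over GF(2): α**3 + α + 1, α**3 + α**2 + 1.
None of them divide g (all give nonzero remainder).
No irreducible factor of degree ≤ 3 exists, so g is irreducible over GF(2).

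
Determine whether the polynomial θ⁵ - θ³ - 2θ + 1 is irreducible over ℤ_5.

Yes

Write f(θ) = θ⁵ - θ³ - 2θ + 1.
Check for roots in ℤ_5: f(0) = 1; f(1) = 4; f(2) = 1; f(3) = 1; f(4) = 3.
No roots, so no linear factors.
Degree-2 irreducible divisors: test the 10 monic irreducibles of degree 2 over GF(5).
None of them divide f (all give nonzero remainder).
No irreducible factor of degree ≤ 2 exists, so f is irreducible over GF(5).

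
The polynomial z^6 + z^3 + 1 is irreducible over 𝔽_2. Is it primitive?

Write f(z) = z^6 + z^3 + 1.
|GF(2^6)^×| = 2^6 − 1 = 63. Prime factorization: 63 = 3^2·7.
f is primitive ⇔ z has order 63 in GF(2)[z]/(f), i.e. z^(63/q) ≠ 1 for each prime q | 63.
z^(21) mod f = z^3.
z^(9) mod f = 1
Since z^(9) = 1, the order of z divides 9 < 63; not primitive.

No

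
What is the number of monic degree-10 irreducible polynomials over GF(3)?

Gauss's count: N_{3}(10) = (1/10) Σ_{d|10} μ(10/d)·3^d.
Divisors of 10: 1, 2, 5, 10; μ(10/d) for each: 1, -1, -1, 1.
Σ = 3^1 − 3^2 − 3^5 + 3^10 = 58800.
N = 58800/10 = 5880.

5880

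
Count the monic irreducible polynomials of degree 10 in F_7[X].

By the necklace-counting formula, N_7(10) = (1/10) Σ_{d|10} μ(10/d)·7^d.
Divisors of 10: 1, 2, 5, 10; μ(10/d) for each: 1, -1, -1, 1.
Σ = 7^1 − 7^2 − 7^5 + 7^10 = 282458400.
N = 282458400/10 = 28245840.

28245840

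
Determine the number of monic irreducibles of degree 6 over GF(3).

Gauss's count: N_{3}(6) = (1/6) Σ_{d|6} μ(6/d)·3^d.
Divisors of 6: 1, 2, 3, 6; μ(6/d) for each: 1, -1, -1, 1.
Σ = 3^1 − 3^2 − 3^3 + 3^6 = 696.
N = 696/6 = 116.

116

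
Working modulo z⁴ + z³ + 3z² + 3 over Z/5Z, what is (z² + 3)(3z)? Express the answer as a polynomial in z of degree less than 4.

Multiply in Z/5Z[z]: (z² + 3)·(3z) = 3z³ + 4z.
Reduced: 3z³ + 4z.

3z^3 + 4z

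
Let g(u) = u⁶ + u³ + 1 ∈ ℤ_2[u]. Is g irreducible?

Check for roots in ℤ_2: g(0) = 1; g(1) = 1.
No roots, so no linear factors.
Monic irreducibles of degree 2 over GF(2): u² + u + 1.
None of them divide g (all give nonzero remainder).
Monic irreducibles of degree 3 over GF(2): u³ + u + 1, u³ + u² + 1.
None of them divide g (all give nonzero remainder).
No irreducible factor of degree ≤ 3 exists, so g is irreducible over GF(2).

Yes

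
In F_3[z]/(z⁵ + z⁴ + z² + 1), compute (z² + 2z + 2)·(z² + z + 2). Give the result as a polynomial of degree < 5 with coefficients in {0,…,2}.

z^4 + 1

Multiply in F_3[z]: (z² + 2z + 2)·(z² + z + 2) = z⁴ + 1.
Reduced: z⁴ + 1.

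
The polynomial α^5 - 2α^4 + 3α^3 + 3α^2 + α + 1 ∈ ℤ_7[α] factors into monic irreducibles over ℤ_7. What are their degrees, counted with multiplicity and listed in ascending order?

Write g(α) = α^5 - 2α^4 + 3α^3 + 3α^2 + α + 1.
Linear factors from roots: (α - 1), (α + 2).
Complete factorization: g(α) = (α + 2)·(α - 1)·(α^3 - 3α^2 + α + 3).
Factor degrees with multiplicity: 1 + 1 + 3 = 5.

1, 1, 3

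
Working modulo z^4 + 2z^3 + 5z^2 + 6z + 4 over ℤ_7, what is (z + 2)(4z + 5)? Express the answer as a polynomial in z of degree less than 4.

4z^2 + 6z + 3

Multiply in ℤ_7[z]: (z + 2)·(4z + 5) = 4z^2 + 6z + 3.
Reduced: 4z^2 + 6z + 3.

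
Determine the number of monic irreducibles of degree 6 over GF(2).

By the necklace-counting formula, N_2(6) = (1/6) Σ_{d|6} μ(6/d)·2^d.
Divisors of 6: 1, 2, 3, 6; μ(6/d) for each: 1, -1, -1, 1.
Σ = 2^1 − 2^2 − 2^3 + 2^6 = 54.
N = 54/6 = 9.

9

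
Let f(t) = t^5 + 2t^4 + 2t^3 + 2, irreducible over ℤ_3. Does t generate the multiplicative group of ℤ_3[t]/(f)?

No

|GF(3^5)^×| = 3^5 − 1 = 242. Prime factorization: 242 = 2·11^2.
f is primitive ⇔ t has order 242 in GF(3)[t]/(f), i.e. t^(242/q) ≠ 1 for each prime q | 242.
t^(121) mod f = 1
t^(22) mod f = t^4 + t^2 + t + 2.
Since t^(121) = 1, the order of t divides 121 < 242; not primitive.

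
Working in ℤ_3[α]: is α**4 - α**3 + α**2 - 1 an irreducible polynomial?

Write m(α) = α**4 - α**3 + α**2 - 1.
Check for roots in ℤ_3: m(0) = 2; m(1) = 0 → root; m(2) = 2.
m(1) = 0, so (α − 1) divides m(α); m is reducible.

No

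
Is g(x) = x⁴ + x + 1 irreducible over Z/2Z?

Yes

Check for roots in Z/2Z: g(0) = 1; g(1) = 1.
No roots, so no linear factors.
Monic irreducibles of degree 2 over GF(2): x² + x + 1.
None of them divide g (all give nonzero remainder).
No irreducible factor of degree ≤ 2 exists, so g is irreducible over GF(2).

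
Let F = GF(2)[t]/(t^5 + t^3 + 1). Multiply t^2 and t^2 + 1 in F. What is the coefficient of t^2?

1

Multiply in GF(2)[t]: (t^2)·(t^2 + 1) = t^4 + t^2.
Reduced: t^4 + t^2.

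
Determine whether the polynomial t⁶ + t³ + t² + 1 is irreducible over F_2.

Write P(t) = t⁶ + t³ + t² + 1.
Check for roots in F_2: P(0) = 1; P(1) = 0 → root.
P(1) = 0, so (t − 1) divides P(t); P is reducible.

No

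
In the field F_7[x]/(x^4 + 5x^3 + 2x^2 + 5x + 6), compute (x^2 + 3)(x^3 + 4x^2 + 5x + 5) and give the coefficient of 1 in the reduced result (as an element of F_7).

Multiply in F_7[x]: (x^2 + 3)·(x^3 + 4x^2 + 5x + 5) = x^5 + 4x^4 + x^3 + 3x^2 + x + 1.
Reduce using x^4 ≡ 2x^3 + 5x^2 + 2x + 1 (mod x^4 + 5x^3 + 2x^2 + 5x + 6).
Reduced: 4x^3.

0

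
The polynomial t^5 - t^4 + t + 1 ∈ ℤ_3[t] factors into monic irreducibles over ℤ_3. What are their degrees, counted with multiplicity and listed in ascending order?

5

Write g(t) = t^5 - t^4 + t + 1.
Roots in ℤ_3: g(0) = 1; g(1) = 2; g(2) = 1.
Complete factorization: g(t) = (t^5 - t^4 + t + 1).
Factor degrees with multiplicity: 5 = 5.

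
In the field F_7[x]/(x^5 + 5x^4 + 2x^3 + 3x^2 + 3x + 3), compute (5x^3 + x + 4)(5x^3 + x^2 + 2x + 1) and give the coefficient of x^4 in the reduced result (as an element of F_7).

Multiply in F_7[x]: (5x^3 + x + 4)·(5x^3 + x^2 + 2x + 1) = 4x^6 + 5x^5 + x^4 + 5x^3 + 6x^2 + 2x + 4.
Reduce using x^5 ≡ 2x^4 + 5x^3 + 4x^2 + 4x + 4 (mod x^5 + 5x^4 + 2x^3 + 3x^2 + 3x + 3).
Reduced: 5x^4 + 2x^3 + 4x^2.

5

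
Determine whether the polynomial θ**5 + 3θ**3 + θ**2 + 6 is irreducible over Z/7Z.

Write g(θ) = θ**5 + 3θ**3 + θ**2 + 6.
Check for roots in Z/7Z: g(0) = 6; g(1) = 4; g(2) = 3; g(3) = 3; g(4) = 6; g(5) = 3; g(6) = 3.
No roots, so no linear factors.
Degree-2 irreducible divisors: test the 21 monic irreducibles of degree 2 over GF(7).
None of them divide g (all give nonzero remainder).
No irreducible factor of degree ≤ 2 exists, so g is irreducible over GF(7).

Yes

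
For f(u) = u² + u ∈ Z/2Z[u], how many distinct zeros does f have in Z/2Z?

2

Evaluate at each of the 2 elements of Z/2Z:
f(0) = 0 → root; f(1) = 0 → root.
Roots: {0, 1}.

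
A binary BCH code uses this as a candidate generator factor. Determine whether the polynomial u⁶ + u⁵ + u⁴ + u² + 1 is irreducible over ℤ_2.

Write m(u) = u⁶ + u⁵ + u⁴ + u² + 1.
Check for roots in ℤ_2: m(0) = 1; m(1) = 1.
No roots, so no linear factors.
Monic irreducibles of degree 2 over GF(2): u² + u + 1.
None of them divide m (all give nonzero remainder).
Monic irreducibles of degree 3 over GF(2): u³ + u + 1, u³ + u² + 1.
None of them divide m (all give nonzero remainder).
No irreducible factor of degree ≤ 3 exists, so m is irreducible over GF(2).

Yes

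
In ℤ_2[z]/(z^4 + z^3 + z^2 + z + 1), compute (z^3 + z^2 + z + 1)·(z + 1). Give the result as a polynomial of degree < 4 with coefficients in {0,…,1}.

z^3 + z^2 + z

Multiply in ℤ_2[z]: (z^3 + z^2 + z + 1)·(z + 1) = z^4 + 1.
Reduce using z^4 ≡ z^3 + z^2 + z + 1 (mod z^4 + z^3 + z^2 + z + 1).
Reduced: z^3 + z^2 + z.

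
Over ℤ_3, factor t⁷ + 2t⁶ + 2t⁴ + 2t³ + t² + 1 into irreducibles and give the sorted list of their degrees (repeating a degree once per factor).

1, 1, 1, 2, 2

Write h(t) = t⁷ + 2t⁶ + 2t⁴ + 2t³ + t² + 1.
Roots in ℤ_3: h(0) = 1; h(1) = 0 → root; h(2) = 0 → root.
Linear factors from roots: (t + 2), (t + 1).
Complete factorization: h(t) = (t + 2)·(t + 1)^2·(t² + 1)·(t² + t + 2).
Factor degrees with multiplicity: 1 + 1 + 1 + 2 + 2 = 7.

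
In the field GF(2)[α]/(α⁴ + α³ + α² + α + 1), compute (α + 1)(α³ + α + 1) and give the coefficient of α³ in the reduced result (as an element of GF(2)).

0

Multiply in GF(2)[α]: (α + 1)·(α³ + α + 1) = α⁴ + α³ + α² + 1.
Reduce using α⁴ ≡ α³ + α² + α + 1 (mod α⁴ + α³ + α² + α + 1).
Reduced: α.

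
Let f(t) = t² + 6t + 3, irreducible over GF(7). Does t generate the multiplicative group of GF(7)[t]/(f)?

Yes

|GF(7^2)^×| = 7^2 − 1 = 48. Prime factorization: 48 = 2^4·3.
f is primitive ⇔ t has order 48 in GF(7)[t]/(f), i.e. t^(48/q) ≠ 1 for each prime q | 48.
t^(24) mod f = 6.
t^(16) mod f = 2.
None equal 1, so t has full order 48; f is primitive.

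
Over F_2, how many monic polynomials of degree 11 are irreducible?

Gauss's count: N_{2}(11) = (1/11) Σ_{d|11} μ(11/d)·2^d.
Divisors of 11: 1, 11; μ(11/d) for each: -1, 1.
Σ = − 2^1 + 2^11 = 2046.
N = 2046/11 = 186.

186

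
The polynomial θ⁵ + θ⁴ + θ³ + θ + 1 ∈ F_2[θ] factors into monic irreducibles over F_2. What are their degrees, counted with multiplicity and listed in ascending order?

5

Write g(θ) = θ⁵ + θ⁴ + θ³ + θ + 1.
Roots in F_2: g(0) = 1; g(1) = 1.
Complete factorization: g(θ) = (θ⁵ + θ⁴ + θ³ + θ + 1).
Factor degrees with multiplicity: 5 = 5.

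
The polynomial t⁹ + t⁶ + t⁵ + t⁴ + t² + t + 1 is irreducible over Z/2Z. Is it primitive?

Write f(t) = t⁹ + t⁶ + t⁵ + t⁴ + t² + t + 1.
|GF(2^9)^×| = 2^9 − 1 = 511. Prime factorization: 511 = 7·73.
f is primitive ⇔ t has order 511 in GF(2)[t]/(f), i.e. t^(511/q) ≠ 1 for each prime q | 511.
t^(73) mod f = t⁸ + t⁷ + t⁶ + t³ + t² + 1.
t^(7) mod f = t⁷.
None equal 1, so t has full order 511; f is primitive.

Yes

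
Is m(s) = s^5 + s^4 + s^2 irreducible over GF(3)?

No

Check for roots in GF(3): m(0) = 0 → root; m(1) = 0 → root; m(2) = 1.
m(0) = 0, so (s) divides m(s); m is reducible.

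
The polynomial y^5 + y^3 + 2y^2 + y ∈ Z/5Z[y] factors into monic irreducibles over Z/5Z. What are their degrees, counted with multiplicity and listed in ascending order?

1, 1, 1, 2

Write h(y) = y^5 + y^3 + 2y^2 + y.
Roots in Z/5Z: h(0) = 0 → root; h(1) = 0 → root; h(2) = 0 → root; h(3) = 1; h(4) = 4.
Linear factors from roots: (y), (y - 1), (y - 2).
Complete factorization: h(y) = (y)·(y - 2)·(y - 1)·(y^2 - 2y - 2).
Factor degrees with multiplicity: 1 + 1 + 1 + 2 = 5.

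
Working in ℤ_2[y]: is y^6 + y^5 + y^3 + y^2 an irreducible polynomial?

No

Write g(y) = y^6 + y^5 + y^3 + y^2.
Check for roots in ℤ_2: g(0) = 0 → root; g(1) = 0 → root.
g(0) = 0, so (y) divides g(y); g is reducible.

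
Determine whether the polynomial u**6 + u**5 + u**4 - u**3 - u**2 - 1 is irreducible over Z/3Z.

No

Write h(u) = u**6 + u**5 + u**4 - u**3 - u**2 - 1.
Check for roots in Z/3Z: h(0) = 2; h(1) = 0 → root; h(2) = 0 → root.
h(1) = 0, so (u − 1) divides h(u); h is reducible.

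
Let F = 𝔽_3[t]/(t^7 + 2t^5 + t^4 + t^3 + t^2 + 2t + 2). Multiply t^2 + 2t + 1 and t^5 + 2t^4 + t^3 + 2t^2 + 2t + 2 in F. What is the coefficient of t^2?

1

Multiply in 𝔽_3[t]: (t^2 + 2t + 1)·(t^5 + 2t^4 + t^3 + 2t^2 + 2t + 2) = t^7 + t^6 + t^3 + 2t^2 + 2.
Reduce using t^7 ≡ t^5 + 2t^4 + 2t^3 + 2t^2 + t + 1 (mod t^7 + 2t^5 + t^4 + t^3 + t^2 + 2t + 2).
Reduced: t^6 + t^5 + 2t^4 + t^2 + t.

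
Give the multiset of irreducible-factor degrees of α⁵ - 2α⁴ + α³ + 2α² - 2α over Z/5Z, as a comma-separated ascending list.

1, 1, 1, 1, 1

Write f(α) = α⁵ - 2α⁴ + α³ + 2α² - 2α.
Roots in Z/5Z: f(0) = 0 → root; f(1) = 0 → root; f(2) = 2; f(3) = 0 → root; f(4) = 0 → root.
Linear factors from roots: (α), (α - 1), (α + 2), (α + 1).
Complete factorization: f(α) = (α)·(α + 2)·(α - 1)·(α + 1)^2.
Factor degrees with multiplicity: 1 + 1 + 1 + 1 + 1 = 5.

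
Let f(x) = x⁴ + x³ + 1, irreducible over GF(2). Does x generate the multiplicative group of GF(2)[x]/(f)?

Yes

|GF(2^4)^×| = 2^4 − 1 = 15. Prime factorization: 15 = 3·5.
f is primitive ⇔ x has order 15 in GF(2)[x]/(f), i.e. x^(15/q) ≠ 1 for each prime q | 15.
x^(5) mod f = x³ + x + 1.
x^(3) mod f = x³.
None equal 1, so x has full order 15; f is primitive.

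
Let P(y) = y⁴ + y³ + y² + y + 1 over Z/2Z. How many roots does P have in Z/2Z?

Evaluate at each of the 2 elements of Z/2Z:
P(0) = 1; P(1) = 1.
No element is a root.

0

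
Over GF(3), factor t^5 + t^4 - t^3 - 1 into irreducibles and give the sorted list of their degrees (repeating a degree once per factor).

Write g(t) = t^5 + t^4 - t^3 - 1.
Roots in GF(3): g(0) = 2; g(1) = 0 → root; g(2) = 0 → root.
Linear factors from roots: (t - 1), (t + 1).
Complete factorization: g(t) = (t + 1)·(t - 1)^2·(t^2 - t - 1).
Factor degrees with multiplicity: 1 + 1 + 1 + 2 = 5.

1, 1, 1, 2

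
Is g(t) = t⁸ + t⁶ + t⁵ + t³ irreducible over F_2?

Check for roots in F_2: g(0) = 0 → root; g(1) = 0 → root.
g(0) = 0, so (t) divides g(t); g is reducible.

No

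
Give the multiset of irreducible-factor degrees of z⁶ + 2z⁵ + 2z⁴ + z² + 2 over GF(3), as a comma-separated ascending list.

6

Write g(z) = z⁶ + 2z⁵ + 2z⁴ + z² + 2.
Roots in GF(3): g(0) = 2; g(1) = 2; g(2) = 1.
Complete factorization: g(z) = (z⁶ + 2z⁵ + 2z⁴ + z² + 2).
Factor degrees with multiplicity: 6 = 6.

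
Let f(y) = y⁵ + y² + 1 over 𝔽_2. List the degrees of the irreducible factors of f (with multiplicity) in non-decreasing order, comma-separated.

5

Roots in 𝔽_2: f(0) = 1; f(1) = 1.
Complete factorization: f(y) = (y⁵ + y² + 1).
Factor degrees with multiplicity: 5 = 5.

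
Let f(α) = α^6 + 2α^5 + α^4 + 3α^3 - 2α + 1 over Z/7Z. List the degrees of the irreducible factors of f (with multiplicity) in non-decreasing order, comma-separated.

Linear factors from roots: (α - 3), (α + 1).
Complete factorization: f(α) = (α - 3)·(α + 1)^2·(α^3 + 3α^2 + 2α + 2).
Factor degrees with multiplicity: 1 + 1 + 1 + 3 = 6.

1, 1, 1, 3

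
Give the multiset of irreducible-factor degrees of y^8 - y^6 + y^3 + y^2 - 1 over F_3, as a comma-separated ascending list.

8

Write h(y) = y^8 - y^6 + y^3 + y^2 - 1.
Roots in F_3: h(0) = 2; h(1) = 1; h(2) = 2.
Complete factorization: h(y) = (y^8 - y^6 + y^3 + y^2 - 1).
Factor degrees with multiplicity: 8 = 8.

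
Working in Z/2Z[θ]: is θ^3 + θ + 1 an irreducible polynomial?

Write h(θ) = θ^3 + θ + 1.
Check for roots in Z/2Z: h(0) = 1; h(1) = 1.
No roots. A degree-3 polynomial over a field with no linear factor is irreducible.

Yes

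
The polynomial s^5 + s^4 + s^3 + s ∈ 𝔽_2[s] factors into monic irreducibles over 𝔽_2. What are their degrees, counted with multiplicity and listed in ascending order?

Write g(s) = s^5 + s^4 + s^3 + s.
Roots in 𝔽_2: g(0) = 0 → root; g(1) = 0 → root.
Linear factors from roots: (s), (s + 1).
Complete factorization: g(s) = (s)·(s + 1)·(s^3 + s + 1).
Factor degrees with multiplicity: 1 + 1 + 3 = 5.

1, 1, 3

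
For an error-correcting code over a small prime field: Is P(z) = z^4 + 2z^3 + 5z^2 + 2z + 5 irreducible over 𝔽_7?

No

Check for roots in 𝔽_7: P(0) = 5; P(1) = 1; P(2) = 5; P(3) = 2; P(4) = 1; P(5) = 0 → root; P(6) = 0 → root.
P(5) = 0, so (z − 5) divides P(z); P is reducible.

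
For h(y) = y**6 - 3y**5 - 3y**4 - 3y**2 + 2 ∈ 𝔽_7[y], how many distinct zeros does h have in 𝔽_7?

Evaluate at each of the 7 elements of 𝔽_7:
h(0) = 2; h(1) = 1; h(2) = 1; h(3) = 5; h(4) = 0 → root; h(5) = 4; h(6) = 0 → root.
Roots: {4, 6}.

2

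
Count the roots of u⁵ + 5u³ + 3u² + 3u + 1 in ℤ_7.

1

Write h(u) = u⁵ + 5u³ + 3u² + 3u + 1.
Evaluate at each of the 7 elements of ℤ_7:
h(0) = 1; h(1) = 6; h(2) = 0 → root; h(3) = 2; h(4) = 5; h(5) = 5; h(6) = 2.
Roots: {2}.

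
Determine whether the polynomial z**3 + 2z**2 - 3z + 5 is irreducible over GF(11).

No

Write P(z) = z**3 + 2z**2 - 3z + 5.
Check each element of GF(11) for a root: P(0)=5, P(1)=5, P(2)=4, P(3)=8, P(4)=1, P(5)=0, P(6)=0, P(7)=7, P(8)=5, P(9)=0, P(10)=9.
P(5) = 0, so (z − 5) divides P(z); P is reducible.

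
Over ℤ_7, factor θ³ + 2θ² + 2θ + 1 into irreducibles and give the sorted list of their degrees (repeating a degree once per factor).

1, 1, 1

Write g(θ) = θ³ + 2θ² + 2θ + 1.
Linear factors from roots: (θ - 2), (θ + 3), (θ + 1).
Complete factorization: g(θ) = (θ + 1)·(θ + 3)·(θ - 2).
Factor degrees with multiplicity: 1 + 1 + 1 = 3.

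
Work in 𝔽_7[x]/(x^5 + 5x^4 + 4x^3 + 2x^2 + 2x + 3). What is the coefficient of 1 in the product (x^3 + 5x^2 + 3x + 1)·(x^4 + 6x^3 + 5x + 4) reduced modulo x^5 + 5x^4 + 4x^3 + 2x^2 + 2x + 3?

0

Multiply in 𝔽_7[x]: (x^3 + 5x^2 + 3x + 1)·(x^4 + 6x^3 + 5x + 4) = x^7 + 4x^6 + 5x^5 + 3x^4 + 3x + 4.
Reduce using x^5 ≡ 2x^4 + 3x^3 + 5x^2 + 5x + 4 (mod x^5 + 5x^4 + 4x^3 + 2x^2 + 2x + 3).
Reduced: 3x^4 + 4x^3 + x^2 + x.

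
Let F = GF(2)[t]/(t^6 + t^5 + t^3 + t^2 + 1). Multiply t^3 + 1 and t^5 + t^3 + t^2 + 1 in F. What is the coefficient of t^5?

Multiply in GF(2)[t]: (t^3 + 1)·(t^5 + t^3 + t^2 + 1) = t^8 + t^6 + t^2 + 1.
Reduce using t^6 ≡ t^5 + t^3 + t^2 + 1 (mod t^6 + t^5 + t^3 + t^2 + 1).
Reduced: t^5 + t^3 + t + 1.

1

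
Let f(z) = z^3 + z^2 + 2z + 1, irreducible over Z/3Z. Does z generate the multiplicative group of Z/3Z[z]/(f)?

Yes

|GF(3^3)^×| = 3^3 − 1 = 26. Prime factorization: 26 = 2·13.
f is primitive ⇔ z has order 26 in GF(3)[z]/(f), i.e. z^(26/q) ≠ 1 for each prime q | 26.
z^(13) mod f = 2.
z^(2) mod f = z^2.
None equal 1, so z has full order 26; f is primitive.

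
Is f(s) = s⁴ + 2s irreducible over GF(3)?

No

Check for roots in GF(3): f(0) = 0 → root; f(1) = 0 → root; f(2) = 2.
f(0) = 0, so (s) divides f(s); f is reducible.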